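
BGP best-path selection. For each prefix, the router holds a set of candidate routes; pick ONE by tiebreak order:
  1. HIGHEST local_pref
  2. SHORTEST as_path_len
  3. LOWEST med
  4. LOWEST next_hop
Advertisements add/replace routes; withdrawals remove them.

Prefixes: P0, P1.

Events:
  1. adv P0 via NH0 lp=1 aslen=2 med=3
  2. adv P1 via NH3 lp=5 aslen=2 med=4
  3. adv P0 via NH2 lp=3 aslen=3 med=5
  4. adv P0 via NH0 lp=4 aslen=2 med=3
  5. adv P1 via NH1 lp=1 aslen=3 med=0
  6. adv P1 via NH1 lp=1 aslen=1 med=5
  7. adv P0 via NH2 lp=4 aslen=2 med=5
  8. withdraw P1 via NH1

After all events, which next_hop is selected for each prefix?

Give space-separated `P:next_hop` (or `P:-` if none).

Op 1: best P0=NH0 P1=-
Op 2: best P0=NH0 P1=NH3
Op 3: best P0=NH2 P1=NH3
Op 4: best P0=NH0 P1=NH3
Op 5: best P0=NH0 P1=NH3
Op 6: best P0=NH0 P1=NH3
Op 7: best P0=NH0 P1=NH3
Op 8: best P0=NH0 P1=NH3

Answer: P0:NH0 P1:NH3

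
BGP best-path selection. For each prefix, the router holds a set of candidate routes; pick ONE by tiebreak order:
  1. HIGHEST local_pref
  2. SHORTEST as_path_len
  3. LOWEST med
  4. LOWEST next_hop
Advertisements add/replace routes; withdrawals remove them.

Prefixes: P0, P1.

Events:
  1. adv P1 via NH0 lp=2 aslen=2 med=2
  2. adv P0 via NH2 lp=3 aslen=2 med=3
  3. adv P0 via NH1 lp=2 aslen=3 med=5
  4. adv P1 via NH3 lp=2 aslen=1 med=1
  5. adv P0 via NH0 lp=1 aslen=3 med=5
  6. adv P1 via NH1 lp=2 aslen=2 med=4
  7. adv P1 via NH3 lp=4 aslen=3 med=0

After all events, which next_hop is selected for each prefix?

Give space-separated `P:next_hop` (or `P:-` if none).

Op 1: best P0=- P1=NH0
Op 2: best P0=NH2 P1=NH0
Op 3: best P0=NH2 P1=NH0
Op 4: best P0=NH2 P1=NH3
Op 5: best P0=NH2 P1=NH3
Op 6: best P0=NH2 P1=NH3
Op 7: best P0=NH2 P1=NH3

Answer: P0:NH2 P1:NH3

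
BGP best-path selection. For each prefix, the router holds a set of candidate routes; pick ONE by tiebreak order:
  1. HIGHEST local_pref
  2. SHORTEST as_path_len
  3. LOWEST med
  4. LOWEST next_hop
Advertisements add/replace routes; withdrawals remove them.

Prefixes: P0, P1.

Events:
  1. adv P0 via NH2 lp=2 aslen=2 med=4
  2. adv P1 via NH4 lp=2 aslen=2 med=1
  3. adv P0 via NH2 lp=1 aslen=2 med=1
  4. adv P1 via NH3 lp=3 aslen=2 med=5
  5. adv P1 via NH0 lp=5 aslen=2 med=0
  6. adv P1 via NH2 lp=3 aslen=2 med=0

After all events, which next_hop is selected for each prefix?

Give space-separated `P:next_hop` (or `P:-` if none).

Answer: P0:NH2 P1:NH0

Derivation:
Op 1: best P0=NH2 P1=-
Op 2: best P0=NH2 P1=NH4
Op 3: best P0=NH2 P1=NH4
Op 4: best P0=NH2 P1=NH3
Op 5: best P0=NH2 P1=NH0
Op 6: best P0=NH2 P1=NH0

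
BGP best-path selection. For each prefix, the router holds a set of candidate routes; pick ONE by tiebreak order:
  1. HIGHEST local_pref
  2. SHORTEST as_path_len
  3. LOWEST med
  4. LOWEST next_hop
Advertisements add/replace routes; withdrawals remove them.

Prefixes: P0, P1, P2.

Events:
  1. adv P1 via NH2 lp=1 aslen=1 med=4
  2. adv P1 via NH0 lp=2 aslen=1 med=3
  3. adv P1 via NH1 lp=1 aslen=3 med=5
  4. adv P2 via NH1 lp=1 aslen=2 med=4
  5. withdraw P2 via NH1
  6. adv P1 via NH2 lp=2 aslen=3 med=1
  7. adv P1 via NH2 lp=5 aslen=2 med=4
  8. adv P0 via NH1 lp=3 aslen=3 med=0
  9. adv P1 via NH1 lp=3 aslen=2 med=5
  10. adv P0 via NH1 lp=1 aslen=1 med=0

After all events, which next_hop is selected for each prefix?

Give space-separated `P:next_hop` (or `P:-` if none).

Op 1: best P0=- P1=NH2 P2=-
Op 2: best P0=- P1=NH0 P2=-
Op 3: best P0=- P1=NH0 P2=-
Op 4: best P0=- P1=NH0 P2=NH1
Op 5: best P0=- P1=NH0 P2=-
Op 6: best P0=- P1=NH0 P2=-
Op 7: best P0=- P1=NH2 P2=-
Op 8: best P0=NH1 P1=NH2 P2=-
Op 9: best P0=NH1 P1=NH2 P2=-
Op 10: best P0=NH1 P1=NH2 P2=-

Answer: P0:NH1 P1:NH2 P2:-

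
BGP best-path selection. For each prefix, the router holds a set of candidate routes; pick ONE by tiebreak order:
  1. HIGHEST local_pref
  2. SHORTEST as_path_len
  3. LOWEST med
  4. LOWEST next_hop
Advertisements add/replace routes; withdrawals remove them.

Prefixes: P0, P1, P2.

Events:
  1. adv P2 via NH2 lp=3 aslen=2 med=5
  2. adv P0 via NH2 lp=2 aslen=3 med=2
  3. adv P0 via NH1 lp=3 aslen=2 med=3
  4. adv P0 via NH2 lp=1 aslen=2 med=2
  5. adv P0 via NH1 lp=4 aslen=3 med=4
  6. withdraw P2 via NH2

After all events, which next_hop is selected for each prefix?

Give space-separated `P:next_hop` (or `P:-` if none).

Answer: P0:NH1 P1:- P2:-

Derivation:
Op 1: best P0=- P1=- P2=NH2
Op 2: best P0=NH2 P1=- P2=NH2
Op 3: best P0=NH1 P1=- P2=NH2
Op 4: best P0=NH1 P1=- P2=NH2
Op 5: best P0=NH1 P1=- P2=NH2
Op 6: best P0=NH1 P1=- P2=-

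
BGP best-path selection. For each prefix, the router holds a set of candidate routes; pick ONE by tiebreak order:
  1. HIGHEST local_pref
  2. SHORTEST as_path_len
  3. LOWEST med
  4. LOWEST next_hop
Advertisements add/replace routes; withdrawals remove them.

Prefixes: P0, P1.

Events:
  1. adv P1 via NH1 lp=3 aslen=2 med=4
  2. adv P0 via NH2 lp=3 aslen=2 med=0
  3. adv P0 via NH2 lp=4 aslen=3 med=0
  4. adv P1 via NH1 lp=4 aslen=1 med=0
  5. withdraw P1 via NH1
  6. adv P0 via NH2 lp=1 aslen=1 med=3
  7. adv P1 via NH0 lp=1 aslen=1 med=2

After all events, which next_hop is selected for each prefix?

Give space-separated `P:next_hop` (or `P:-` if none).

Op 1: best P0=- P1=NH1
Op 2: best P0=NH2 P1=NH1
Op 3: best P0=NH2 P1=NH1
Op 4: best P0=NH2 P1=NH1
Op 5: best P0=NH2 P1=-
Op 6: best P0=NH2 P1=-
Op 7: best P0=NH2 P1=NH0

Answer: P0:NH2 P1:NH0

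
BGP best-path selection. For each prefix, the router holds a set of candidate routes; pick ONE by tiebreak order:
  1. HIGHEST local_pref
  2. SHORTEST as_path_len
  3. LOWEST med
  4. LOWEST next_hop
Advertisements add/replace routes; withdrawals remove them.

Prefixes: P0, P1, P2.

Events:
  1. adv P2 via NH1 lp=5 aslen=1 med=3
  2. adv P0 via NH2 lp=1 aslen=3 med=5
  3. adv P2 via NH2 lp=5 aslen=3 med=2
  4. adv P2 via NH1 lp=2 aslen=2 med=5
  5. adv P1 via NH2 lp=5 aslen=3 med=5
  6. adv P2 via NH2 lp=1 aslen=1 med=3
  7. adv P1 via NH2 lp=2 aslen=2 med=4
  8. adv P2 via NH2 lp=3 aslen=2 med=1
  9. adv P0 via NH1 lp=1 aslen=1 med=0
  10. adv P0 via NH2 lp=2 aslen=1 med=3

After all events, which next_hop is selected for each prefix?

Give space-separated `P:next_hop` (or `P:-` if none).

Op 1: best P0=- P1=- P2=NH1
Op 2: best P0=NH2 P1=- P2=NH1
Op 3: best P0=NH2 P1=- P2=NH1
Op 4: best P0=NH2 P1=- P2=NH2
Op 5: best P0=NH2 P1=NH2 P2=NH2
Op 6: best P0=NH2 P1=NH2 P2=NH1
Op 7: best P0=NH2 P1=NH2 P2=NH1
Op 8: best P0=NH2 P1=NH2 P2=NH2
Op 9: best P0=NH1 P1=NH2 P2=NH2
Op 10: best P0=NH2 P1=NH2 P2=NH2

Answer: P0:NH2 P1:NH2 P2:NH2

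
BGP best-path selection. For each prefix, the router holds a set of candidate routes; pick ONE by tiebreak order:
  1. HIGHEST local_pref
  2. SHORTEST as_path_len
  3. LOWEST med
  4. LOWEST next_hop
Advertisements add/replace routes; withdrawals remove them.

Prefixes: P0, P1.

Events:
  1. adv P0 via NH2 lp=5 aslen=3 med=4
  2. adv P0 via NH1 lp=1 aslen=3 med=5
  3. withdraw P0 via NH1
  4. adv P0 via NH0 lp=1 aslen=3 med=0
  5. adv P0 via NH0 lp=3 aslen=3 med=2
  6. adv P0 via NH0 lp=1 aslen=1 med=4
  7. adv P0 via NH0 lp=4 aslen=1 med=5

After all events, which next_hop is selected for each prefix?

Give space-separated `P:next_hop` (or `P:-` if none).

Answer: P0:NH2 P1:-

Derivation:
Op 1: best P0=NH2 P1=-
Op 2: best P0=NH2 P1=-
Op 3: best P0=NH2 P1=-
Op 4: best P0=NH2 P1=-
Op 5: best P0=NH2 P1=-
Op 6: best P0=NH2 P1=-
Op 7: best P0=NH2 P1=-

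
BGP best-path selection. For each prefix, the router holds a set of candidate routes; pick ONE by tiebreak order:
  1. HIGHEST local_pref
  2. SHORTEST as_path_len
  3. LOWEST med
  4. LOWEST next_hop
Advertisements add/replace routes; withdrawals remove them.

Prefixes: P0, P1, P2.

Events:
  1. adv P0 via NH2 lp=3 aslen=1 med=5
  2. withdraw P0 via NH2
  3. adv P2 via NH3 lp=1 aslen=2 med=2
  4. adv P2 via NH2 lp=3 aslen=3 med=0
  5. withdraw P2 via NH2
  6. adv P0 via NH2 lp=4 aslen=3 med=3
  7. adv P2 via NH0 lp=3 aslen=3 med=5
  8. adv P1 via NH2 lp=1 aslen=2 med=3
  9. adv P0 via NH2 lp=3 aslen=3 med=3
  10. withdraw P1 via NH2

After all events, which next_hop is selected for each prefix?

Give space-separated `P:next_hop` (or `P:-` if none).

Op 1: best P0=NH2 P1=- P2=-
Op 2: best P0=- P1=- P2=-
Op 3: best P0=- P1=- P2=NH3
Op 4: best P0=- P1=- P2=NH2
Op 5: best P0=- P1=- P2=NH3
Op 6: best P0=NH2 P1=- P2=NH3
Op 7: best P0=NH2 P1=- P2=NH0
Op 8: best P0=NH2 P1=NH2 P2=NH0
Op 9: best P0=NH2 P1=NH2 P2=NH0
Op 10: best P0=NH2 P1=- P2=NH0

Answer: P0:NH2 P1:- P2:NH0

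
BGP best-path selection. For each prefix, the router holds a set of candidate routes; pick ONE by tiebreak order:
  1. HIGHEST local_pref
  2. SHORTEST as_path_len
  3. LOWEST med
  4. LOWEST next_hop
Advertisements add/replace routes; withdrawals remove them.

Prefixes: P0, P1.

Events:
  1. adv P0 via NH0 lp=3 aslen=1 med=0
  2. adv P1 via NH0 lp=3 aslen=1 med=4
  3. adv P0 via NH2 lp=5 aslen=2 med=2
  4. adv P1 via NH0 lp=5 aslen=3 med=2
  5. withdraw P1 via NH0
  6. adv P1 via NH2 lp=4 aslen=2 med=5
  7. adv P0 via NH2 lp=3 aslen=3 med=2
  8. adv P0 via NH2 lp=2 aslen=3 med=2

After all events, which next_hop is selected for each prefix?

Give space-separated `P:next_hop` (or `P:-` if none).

Answer: P0:NH0 P1:NH2

Derivation:
Op 1: best P0=NH0 P1=-
Op 2: best P0=NH0 P1=NH0
Op 3: best P0=NH2 P1=NH0
Op 4: best P0=NH2 P1=NH0
Op 5: best P0=NH2 P1=-
Op 6: best P0=NH2 P1=NH2
Op 7: best P0=NH0 P1=NH2
Op 8: best P0=NH0 P1=NH2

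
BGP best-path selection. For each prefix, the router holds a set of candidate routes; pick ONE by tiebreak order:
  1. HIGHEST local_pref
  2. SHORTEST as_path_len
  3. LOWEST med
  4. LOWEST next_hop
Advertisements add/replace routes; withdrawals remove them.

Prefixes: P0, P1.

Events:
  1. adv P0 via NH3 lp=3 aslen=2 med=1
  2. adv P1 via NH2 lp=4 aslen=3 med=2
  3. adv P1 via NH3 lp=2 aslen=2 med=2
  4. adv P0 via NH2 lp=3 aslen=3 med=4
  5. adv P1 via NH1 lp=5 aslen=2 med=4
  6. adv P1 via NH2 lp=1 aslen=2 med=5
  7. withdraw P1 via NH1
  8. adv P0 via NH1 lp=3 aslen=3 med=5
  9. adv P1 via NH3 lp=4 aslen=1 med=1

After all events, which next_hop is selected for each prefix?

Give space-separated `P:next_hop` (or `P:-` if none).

Op 1: best P0=NH3 P1=-
Op 2: best P0=NH3 P1=NH2
Op 3: best P0=NH3 P1=NH2
Op 4: best P0=NH3 P1=NH2
Op 5: best P0=NH3 P1=NH1
Op 6: best P0=NH3 P1=NH1
Op 7: best P0=NH3 P1=NH3
Op 8: best P0=NH3 P1=NH3
Op 9: best P0=NH3 P1=NH3

Answer: P0:NH3 P1:NH3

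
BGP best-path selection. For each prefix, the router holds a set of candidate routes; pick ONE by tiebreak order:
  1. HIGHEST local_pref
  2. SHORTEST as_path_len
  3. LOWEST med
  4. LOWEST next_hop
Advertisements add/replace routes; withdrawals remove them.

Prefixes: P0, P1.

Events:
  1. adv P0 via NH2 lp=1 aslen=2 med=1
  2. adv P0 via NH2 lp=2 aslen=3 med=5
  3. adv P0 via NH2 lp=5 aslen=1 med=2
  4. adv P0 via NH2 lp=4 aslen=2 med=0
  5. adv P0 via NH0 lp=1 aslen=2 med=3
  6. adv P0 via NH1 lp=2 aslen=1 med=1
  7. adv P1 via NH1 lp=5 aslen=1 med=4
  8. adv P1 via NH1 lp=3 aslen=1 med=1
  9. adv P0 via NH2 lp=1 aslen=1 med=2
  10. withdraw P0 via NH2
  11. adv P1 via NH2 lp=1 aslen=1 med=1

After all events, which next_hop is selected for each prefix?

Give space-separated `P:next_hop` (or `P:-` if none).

Answer: P0:NH1 P1:NH1

Derivation:
Op 1: best P0=NH2 P1=-
Op 2: best P0=NH2 P1=-
Op 3: best P0=NH2 P1=-
Op 4: best P0=NH2 P1=-
Op 5: best P0=NH2 P1=-
Op 6: best P0=NH2 P1=-
Op 7: best P0=NH2 P1=NH1
Op 8: best P0=NH2 P1=NH1
Op 9: best P0=NH1 P1=NH1
Op 10: best P0=NH1 P1=NH1
Op 11: best P0=NH1 P1=NH1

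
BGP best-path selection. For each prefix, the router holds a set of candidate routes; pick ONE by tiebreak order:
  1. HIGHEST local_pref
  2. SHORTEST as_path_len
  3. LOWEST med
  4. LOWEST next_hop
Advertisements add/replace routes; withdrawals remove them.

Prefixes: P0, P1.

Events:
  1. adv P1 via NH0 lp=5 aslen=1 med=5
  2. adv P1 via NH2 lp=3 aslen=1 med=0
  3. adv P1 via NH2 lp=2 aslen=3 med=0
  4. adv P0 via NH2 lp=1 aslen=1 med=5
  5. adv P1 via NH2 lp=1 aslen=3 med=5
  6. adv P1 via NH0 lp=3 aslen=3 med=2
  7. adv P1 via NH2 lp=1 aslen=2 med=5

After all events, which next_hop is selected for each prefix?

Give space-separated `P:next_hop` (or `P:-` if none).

Op 1: best P0=- P1=NH0
Op 2: best P0=- P1=NH0
Op 3: best P0=- P1=NH0
Op 4: best P0=NH2 P1=NH0
Op 5: best P0=NH2 P1=NH0
Op 6: best P0=NH2 P1=NH0
Op 7: best P0=NH2 P1=NH0

Answer: P0:NH2 P1:NH0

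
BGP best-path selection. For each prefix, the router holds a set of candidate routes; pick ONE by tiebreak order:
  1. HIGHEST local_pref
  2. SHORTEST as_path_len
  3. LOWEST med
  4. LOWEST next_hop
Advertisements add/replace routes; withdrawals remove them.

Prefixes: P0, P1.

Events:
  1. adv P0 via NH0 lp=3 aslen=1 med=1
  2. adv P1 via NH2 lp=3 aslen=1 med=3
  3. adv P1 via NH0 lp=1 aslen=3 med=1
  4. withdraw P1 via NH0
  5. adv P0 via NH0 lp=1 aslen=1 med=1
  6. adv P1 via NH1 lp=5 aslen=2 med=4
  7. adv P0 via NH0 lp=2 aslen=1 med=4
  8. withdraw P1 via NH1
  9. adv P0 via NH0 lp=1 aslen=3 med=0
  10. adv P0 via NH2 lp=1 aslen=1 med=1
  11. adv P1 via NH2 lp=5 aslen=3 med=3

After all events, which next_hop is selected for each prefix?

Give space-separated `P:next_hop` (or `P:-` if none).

Op 1: best P0=NH0 P1=-
Op 2: best P0=NH0 P1=NH2
Op 3: best P0=NH0 P1=NH2
Op 4: best P0=NH0 P1=NH2
Op 5: best P0=NH0 P1=NH2
Op 6: best P0=NH0 P1=NH1
Op 7: best P0=NH0 P1=NH1
Op 8: best P0=NH0 P1=NH2
Op 9: best P0=NH0 P1=NH2
Op 10: best P0=NH2 P1=NH2
Op 11: best P0=NH2 P1=NH2

Answer: P0:NH2 P1:NH2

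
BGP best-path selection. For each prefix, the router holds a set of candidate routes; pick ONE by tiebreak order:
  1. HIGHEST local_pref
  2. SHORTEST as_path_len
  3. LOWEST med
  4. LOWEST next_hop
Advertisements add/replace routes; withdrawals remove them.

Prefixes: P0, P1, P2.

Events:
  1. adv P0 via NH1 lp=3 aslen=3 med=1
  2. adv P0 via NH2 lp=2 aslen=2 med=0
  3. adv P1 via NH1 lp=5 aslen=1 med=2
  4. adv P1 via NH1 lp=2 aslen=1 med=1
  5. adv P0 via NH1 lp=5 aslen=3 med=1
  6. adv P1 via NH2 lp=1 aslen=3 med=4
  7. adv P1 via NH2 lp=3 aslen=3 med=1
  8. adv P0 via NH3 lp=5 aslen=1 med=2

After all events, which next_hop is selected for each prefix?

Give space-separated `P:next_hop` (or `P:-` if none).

Answer: P0:NH3 P1:NH2 P2:-

Derivation:
Op 1: best P0=NH1 P1=- P2=-
Op 2: best P0=NH1 P1=- P2=-
Op 3: best P0=NH1 P1=NH1 P2=-
Op 4: best P0=NH1 P1=NH1 P2=-
Op 5: best P0=NH1 P1=NH1 P2=-
Op 6: best P0=NH1 P1=NH1 P2=-
Op 7: best P0=NH1 P1=NH2 P2=-
Op 8: best P0=NH3 P1=NH2 P2=-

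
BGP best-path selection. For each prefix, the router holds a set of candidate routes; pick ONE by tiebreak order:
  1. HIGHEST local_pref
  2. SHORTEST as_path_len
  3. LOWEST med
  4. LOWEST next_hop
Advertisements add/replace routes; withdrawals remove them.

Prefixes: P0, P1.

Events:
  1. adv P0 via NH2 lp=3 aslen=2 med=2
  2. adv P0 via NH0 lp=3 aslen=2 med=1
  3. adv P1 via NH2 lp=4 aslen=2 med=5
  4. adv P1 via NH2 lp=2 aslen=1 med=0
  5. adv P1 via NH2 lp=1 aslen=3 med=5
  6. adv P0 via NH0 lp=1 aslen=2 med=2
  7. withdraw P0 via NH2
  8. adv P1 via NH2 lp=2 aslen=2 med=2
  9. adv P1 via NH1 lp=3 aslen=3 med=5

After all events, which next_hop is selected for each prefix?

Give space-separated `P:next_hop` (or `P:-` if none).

Answer: P0:NH0 P1:NH1

Derivation:
Op 1: best P0=NH2 P1=-
Op 2: best P0=NH0 P1=-
Op 3: best P0=NH0 P1=NH2
Op 4: best P0=NH0 P1=NH2
Op 5: best P0=NH0 P1=NH2
Op 6: best P0=NH2 P1=NH2
Op 7: best P0=NH0 P1=NH2
Op 8: best P0=NH0 P1=NH2
Op 9: best P0=NH0 P1=NH1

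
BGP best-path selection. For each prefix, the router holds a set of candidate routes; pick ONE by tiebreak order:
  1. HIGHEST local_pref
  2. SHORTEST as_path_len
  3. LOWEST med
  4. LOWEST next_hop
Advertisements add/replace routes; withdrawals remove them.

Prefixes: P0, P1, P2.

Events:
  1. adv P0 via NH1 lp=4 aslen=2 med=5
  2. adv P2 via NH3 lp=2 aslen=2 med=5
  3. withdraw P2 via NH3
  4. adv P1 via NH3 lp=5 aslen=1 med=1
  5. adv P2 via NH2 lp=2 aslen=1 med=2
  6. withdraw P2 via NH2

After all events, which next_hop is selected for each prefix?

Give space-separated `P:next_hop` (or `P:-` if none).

Op 1: best P0=NH1 P1=- P2=-
Op 2: best P0=NH1 P1=- P2=NH3
Op 3: best P0=NH1 P1=- P2=-
Op 4: best P0=NH1 P1=NH3 P2=-
Op 5: best P0=NH1 P1=NH3 P2=NH2
Op 6: best P0=NH1 P1=NH3 P2=-

Answer: P0:NH1 P1:NH3 P2:-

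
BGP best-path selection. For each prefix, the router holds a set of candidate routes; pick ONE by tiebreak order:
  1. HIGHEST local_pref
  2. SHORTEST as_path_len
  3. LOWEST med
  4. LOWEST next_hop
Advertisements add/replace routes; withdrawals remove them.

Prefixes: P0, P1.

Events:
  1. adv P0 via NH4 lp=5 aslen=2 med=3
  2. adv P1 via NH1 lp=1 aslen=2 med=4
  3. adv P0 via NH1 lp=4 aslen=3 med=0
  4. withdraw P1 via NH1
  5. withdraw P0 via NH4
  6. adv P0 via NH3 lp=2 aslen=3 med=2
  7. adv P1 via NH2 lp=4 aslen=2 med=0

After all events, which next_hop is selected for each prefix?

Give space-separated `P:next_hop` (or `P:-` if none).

Answer: P0:NH1 P1:NH2

Derivation:
Op 1: best P0=NH4 P1=-
Op 2: best P0=NH4 P1=NH1
Op 3: best P0=NH4 P1=NH1
Op 4: best P0=NH4 P1=-
Op 5: best P0=NH1 P1=-
Op 6: best P0=NH1 P1=-
Op 7: best P0=NH1 P1=NH2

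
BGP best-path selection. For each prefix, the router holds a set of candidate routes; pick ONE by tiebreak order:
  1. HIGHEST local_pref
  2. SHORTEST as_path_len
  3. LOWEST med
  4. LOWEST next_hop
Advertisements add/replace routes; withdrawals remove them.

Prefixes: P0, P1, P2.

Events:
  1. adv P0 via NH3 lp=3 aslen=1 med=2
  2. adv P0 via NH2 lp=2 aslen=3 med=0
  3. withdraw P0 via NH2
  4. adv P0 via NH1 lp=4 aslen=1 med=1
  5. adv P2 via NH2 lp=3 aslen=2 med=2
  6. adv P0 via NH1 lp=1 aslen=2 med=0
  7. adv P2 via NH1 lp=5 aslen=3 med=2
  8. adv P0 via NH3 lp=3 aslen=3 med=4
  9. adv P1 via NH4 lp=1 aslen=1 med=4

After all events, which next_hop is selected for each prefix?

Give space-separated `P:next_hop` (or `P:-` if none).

Op 1: best P0=NH3 P1=- P2=-
Op 2: best P0=NH3 P1=- P2=-
Op 3: best P0=NH3 P1=- P2=-
Op 4: best P0=NH1 P1=- P2=-
Op 5: best P0=NH1 P1=- P2=NH2
Op 6: best P0=NH3 P1=- P2=NH2
Op 7: best P0=NH3 P1=- P2=NH1
Op 8: best P0=NH3 P1=- P2=NH1
Op 9: best P0=NH3 P1=NH4 P2=NH1

Answer: P0:NH3 P1:NH4 P2:NH1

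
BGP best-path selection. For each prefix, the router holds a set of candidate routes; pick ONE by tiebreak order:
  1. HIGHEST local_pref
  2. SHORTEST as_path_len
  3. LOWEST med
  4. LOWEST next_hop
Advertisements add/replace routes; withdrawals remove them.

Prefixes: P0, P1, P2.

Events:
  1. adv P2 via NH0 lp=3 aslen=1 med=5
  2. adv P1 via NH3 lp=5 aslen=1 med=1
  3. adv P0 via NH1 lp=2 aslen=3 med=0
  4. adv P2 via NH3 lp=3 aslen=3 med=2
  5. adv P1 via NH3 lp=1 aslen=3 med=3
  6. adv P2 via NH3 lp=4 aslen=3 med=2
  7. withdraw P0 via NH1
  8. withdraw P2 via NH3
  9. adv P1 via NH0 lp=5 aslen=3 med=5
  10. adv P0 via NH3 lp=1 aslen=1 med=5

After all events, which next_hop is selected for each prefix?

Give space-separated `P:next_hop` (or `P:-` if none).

Op 1: best P0=- P1=- P2=NH0
Op 2: best P0=- P1=NH3 P2=NH0
Op 3: best P0=NH1 P1=NH3 P2=NH0
Op 4: best P0=NH1 P1=NH3 P2=NH0
Op 5: best P0=NH1 P1=NH3 P2=NH0
Op 6: best P0=NH1 P1=NH3 P2=NH3
Op 7: best P0=- P1=NH3 P2=NH3
Op 8: best P0=- P1=NH3 P2=NH0
Op 9: best P0=- P1=NH0 P2=NH0
Op 10: best P0=NH3 P1=NH0 P2=NH0

Answer: P0:NH3 P1:NH0 P2:NH0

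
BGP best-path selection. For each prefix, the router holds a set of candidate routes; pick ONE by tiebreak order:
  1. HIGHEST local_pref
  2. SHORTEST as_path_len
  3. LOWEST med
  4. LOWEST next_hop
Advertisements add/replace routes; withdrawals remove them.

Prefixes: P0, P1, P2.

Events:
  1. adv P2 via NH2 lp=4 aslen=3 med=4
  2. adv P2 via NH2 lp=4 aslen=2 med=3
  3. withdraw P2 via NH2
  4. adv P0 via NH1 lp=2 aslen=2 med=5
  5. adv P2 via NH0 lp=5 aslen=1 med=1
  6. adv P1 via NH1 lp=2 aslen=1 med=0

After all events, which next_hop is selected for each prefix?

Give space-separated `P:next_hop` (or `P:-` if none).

Answer: P0:NH1 P1:NH1 P2:NH0

Derivation:
Op 1: best P0=- P1=- P2=NH2
Op 2: best P0=- P1=- P2=NH2
Op 3: best P0=- P1=- P2=-
Op 4: best P0=NH1 P1=- P2=-
Op 5: best P0=NH1 P1=- P2=NH0
Op 6: best P0=NH1 P1=NH1 P2=NH0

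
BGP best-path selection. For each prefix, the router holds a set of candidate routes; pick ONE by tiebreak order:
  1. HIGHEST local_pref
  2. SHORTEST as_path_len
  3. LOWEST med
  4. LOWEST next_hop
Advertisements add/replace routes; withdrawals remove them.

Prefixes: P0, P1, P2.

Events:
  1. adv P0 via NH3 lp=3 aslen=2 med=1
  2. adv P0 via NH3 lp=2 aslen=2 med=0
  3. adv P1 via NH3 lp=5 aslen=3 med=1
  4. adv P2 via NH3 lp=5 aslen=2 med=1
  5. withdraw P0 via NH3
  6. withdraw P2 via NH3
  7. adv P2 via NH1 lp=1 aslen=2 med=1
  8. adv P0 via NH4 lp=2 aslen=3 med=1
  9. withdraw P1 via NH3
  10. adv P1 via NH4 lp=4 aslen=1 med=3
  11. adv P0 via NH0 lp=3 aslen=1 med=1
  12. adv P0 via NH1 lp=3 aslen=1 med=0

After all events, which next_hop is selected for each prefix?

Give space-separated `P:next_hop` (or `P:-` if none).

Op 1: best P0=NH3 P1=- P2=-
Op 2: best P0=NH3 P1=- P2=-
Op 3: best P0=NH3 P1=NH3 P2=-
Op 4: best P0=NH3 P1=NH3 P2=NH3
Op 5: best P0=- P1=NH3 P2=NH3
Op 6: best P0=- P1=NH3 P2=-
Op 7: best P0=- P1=NH3 P2=NH1
Op 8: best P0=NH4 P1=NH3 P2=NH1
Op 9: best P0=NH4 P1=- P2=NH1
Op 10: best P0=NH4 P1=NH4 P2=NH1
Op 11: best P0=NH0 P1=NH4 P2=NH1
Op 12: best P0=NH1 P1=NH4 P2=NH1

Answer: P0:NH1 P1:NH4 P2:NH1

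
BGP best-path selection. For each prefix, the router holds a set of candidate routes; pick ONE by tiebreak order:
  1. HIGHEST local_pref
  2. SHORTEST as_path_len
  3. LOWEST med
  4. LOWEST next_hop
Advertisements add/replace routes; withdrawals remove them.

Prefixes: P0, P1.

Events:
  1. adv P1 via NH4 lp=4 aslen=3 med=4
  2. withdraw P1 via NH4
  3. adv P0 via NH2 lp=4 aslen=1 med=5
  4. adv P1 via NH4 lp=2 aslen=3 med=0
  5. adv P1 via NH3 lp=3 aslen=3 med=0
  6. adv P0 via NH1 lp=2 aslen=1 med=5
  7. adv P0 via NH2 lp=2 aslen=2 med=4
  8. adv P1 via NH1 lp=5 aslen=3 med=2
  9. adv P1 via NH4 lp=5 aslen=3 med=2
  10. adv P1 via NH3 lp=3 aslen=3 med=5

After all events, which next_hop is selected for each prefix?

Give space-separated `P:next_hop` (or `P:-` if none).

Answer: P0:NH1 P1:NH1

Derivation:
Op 1: best P0=- P1=NH4
Op 2: best P0=- P1=-
Op 3: best P0=NH2 P1=-
Op 4: best P0=NH2 P1=NH4
Op 5: best P0=NH2 P1=NH3
Op 6: best P0=NH2 P1=NH3
Op 7: best P0=NH1 P1=NH3
Op 8: best P0=NH1 P1=NH1
Op 9: best P0=NH1 P1=NH1
Op 10: best P0=NH1 P1=NH1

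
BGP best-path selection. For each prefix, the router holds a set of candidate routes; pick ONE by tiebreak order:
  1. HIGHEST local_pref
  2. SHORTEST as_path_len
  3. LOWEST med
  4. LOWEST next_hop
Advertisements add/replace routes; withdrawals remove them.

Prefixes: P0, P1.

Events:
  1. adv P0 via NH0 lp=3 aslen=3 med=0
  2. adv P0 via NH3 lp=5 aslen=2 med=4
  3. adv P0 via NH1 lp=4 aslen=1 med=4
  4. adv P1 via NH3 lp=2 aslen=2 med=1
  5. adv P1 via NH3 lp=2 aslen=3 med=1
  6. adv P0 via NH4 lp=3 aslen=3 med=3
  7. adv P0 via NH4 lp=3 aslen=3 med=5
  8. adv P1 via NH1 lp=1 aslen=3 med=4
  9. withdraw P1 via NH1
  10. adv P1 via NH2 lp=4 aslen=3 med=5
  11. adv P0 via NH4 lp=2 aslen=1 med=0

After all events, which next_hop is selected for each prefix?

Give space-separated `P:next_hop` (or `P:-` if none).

Answer: P0:NH3 P1:NH2

Derivation:
Op 1: best P0=NH0 P1=-
Op 2: best P0=NH3 P1=-
Op 3: best P0=NH3 P1=-
Op 4: best P0=NH3 P1=NH3
Op 5: best P0=NH3 P1=NH3
Op 6: best P0=NH3 P1=NH3
Op 7: best P0=NH3 P1=NH3
Op 8: best P0=NH3 P1=NH3
Op 9: best P0=NH3 P1=NH3
Op 10: best P0=NH3 P1=NH2
Op 11: best P0=NH3 P1=NH2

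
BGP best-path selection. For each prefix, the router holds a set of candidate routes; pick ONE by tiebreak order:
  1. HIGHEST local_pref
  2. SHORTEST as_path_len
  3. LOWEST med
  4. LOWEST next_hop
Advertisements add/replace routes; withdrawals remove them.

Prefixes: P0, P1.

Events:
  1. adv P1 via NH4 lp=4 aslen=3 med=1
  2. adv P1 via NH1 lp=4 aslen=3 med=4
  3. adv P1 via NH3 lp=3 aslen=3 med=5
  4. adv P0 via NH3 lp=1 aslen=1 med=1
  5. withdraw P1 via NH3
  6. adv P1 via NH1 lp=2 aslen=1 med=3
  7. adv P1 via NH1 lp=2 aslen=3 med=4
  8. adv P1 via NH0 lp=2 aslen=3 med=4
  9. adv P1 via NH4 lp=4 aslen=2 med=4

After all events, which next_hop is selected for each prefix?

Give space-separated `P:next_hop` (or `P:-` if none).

Answer: P0:NH3 P1:NH4

Derivation:
Op 1: best P0=- P1=NH4
Op 2: best P0=- P1=NH4
Op 3: best P0=- P1=NH4
Op 4: best P0=NH3 P1=NH4
Op 5: best P0=NH3 P1=NH4
Op 6: best P0=NH3 P1=NH4
Op 7: best P0=NH3 P1=NH4
Op 8: best P0=NH3 P1=NH4
Op 9: best P0=NH3 P1=NH4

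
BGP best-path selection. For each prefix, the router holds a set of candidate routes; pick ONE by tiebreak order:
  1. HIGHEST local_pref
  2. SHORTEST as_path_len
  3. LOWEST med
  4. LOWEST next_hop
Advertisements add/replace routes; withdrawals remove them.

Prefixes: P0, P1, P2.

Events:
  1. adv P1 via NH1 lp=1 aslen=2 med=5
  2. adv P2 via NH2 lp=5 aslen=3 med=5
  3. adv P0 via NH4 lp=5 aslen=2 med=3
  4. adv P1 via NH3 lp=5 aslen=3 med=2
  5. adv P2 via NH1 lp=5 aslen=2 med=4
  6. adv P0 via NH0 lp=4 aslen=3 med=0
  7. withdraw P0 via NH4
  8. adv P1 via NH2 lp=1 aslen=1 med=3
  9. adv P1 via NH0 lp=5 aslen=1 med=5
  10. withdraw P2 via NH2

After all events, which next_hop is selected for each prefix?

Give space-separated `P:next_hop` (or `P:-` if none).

Answer: P0:NH0 P1:NH0 P2:NH1

Derivation:
Op 1: best P0=- P1=NH1 P2=-
Op 2: best P0=- P1=NH1 P2=NH2
Op 3: best P0=NH4 P1=NH1 P2=NH2
Op 4: best P0=NH4 P1=NH3 P2=NH2
Op 5: best P0=NH4 P1=NH3 P2=NH1
Op 6: best P0=NH4 P1=NH3 P2=NH1
Op 7: best P0=NH0 P1=NH3 P2=NH1
Op 8: best P0=NH0 P1=NH3 P2=NH1
Op 9: best P0=NH0 P1=NH0 P2=NH1
Op 10: best P0=NH0 P1=NH0 P2=NH1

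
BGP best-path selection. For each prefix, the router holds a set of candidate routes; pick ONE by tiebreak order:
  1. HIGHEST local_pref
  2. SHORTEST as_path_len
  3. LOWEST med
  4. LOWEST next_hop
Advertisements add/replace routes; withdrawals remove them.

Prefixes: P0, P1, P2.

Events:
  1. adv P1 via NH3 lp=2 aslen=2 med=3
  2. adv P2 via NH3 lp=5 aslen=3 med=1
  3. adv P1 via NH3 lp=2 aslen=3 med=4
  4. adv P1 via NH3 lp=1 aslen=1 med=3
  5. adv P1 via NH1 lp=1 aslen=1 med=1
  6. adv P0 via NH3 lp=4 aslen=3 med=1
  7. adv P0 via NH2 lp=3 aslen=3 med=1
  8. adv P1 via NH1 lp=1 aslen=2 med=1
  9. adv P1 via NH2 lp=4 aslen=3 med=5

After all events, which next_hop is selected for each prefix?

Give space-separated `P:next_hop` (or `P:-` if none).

Answer: P0:NH3 P1:NH2 P2:NH3

Derivation:
Op 1: best P0=- P1=NH3 P2=-
Op 2: best P0=- P1=NH3 P2=NH3
Op 3: best P0=- P1=NH3 P2=NH3
Op 4: best P0=- P1=NH3 P2=NH3
Op 5: best P0=- P1=NH1 P2=NH3
Op 6: best P0=NH3 P1=NH1 P2=NH3
Op 7: best P0=NH3 P1=NH1 P2=NH3
Op 8: best P0=NH3 P1=NH3 P2=NH3
Op 9: best P0=NH3 P1=NH2 P2=NH3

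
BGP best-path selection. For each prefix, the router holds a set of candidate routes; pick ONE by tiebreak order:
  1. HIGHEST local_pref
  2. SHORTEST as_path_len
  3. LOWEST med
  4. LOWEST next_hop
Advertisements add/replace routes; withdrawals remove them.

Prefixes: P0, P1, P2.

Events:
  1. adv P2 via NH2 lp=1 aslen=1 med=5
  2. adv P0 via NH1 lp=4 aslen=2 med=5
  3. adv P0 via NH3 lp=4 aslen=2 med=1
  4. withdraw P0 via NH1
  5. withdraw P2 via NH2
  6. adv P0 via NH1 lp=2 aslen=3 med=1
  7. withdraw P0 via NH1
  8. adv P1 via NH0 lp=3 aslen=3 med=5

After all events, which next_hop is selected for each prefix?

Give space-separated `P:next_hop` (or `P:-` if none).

Op 1: best P0=- P1=- P2=NH2
Op 2: best P0=NH1 P1=- P2=NH2
Op 3: best P0=NH3 P1=- P2=NH2
Op 4: best P0=NH3 P1=- P2=NH2
Op 5: best P0=NH3 P1=- P2=-
Op 6: best P0=NH3 P1=- P2=-
Op 7: best P0=NH3 P1=- P2=-
Op 8: best P0=NH3 P1=NH0 P2=-

Answer: P0:NH3 P1:NH0 P2:-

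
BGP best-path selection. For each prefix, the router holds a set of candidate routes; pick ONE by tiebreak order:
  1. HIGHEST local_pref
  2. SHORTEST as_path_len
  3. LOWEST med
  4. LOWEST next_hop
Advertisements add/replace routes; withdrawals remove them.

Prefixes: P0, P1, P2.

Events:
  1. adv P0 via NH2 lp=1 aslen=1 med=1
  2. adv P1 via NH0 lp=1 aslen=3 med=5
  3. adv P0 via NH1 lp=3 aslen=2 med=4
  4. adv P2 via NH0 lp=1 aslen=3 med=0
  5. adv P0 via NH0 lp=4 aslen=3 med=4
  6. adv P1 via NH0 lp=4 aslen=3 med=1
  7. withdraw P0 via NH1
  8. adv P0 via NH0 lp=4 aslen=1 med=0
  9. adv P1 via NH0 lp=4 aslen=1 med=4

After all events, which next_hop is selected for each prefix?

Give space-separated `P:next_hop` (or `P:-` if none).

Answer: P0:NH0 P1:NH0 P2:NH0

Derivation:
Op 1: best P0=NH2 P1=- P2=-
Op 2: best P0=NH2 P1=NH0 P2=-
Op 3: best P0=NH1 P1=NH0 P2=-
Op 4: best P0=NH1 P1=NH0 P2=NH0
Op 5: best P0=NH0 P1=NH0 P2=NH0
Op 6: best P0=NH0 P1=NH0 P2=NH0
Op 7: best P0=NH0 P1=NH0 P2=NH0
Op 8: best P0=NH0 P1=NH0 P2=NH0
Op 9: best P0=NH0 P1=NH0 P2=NH0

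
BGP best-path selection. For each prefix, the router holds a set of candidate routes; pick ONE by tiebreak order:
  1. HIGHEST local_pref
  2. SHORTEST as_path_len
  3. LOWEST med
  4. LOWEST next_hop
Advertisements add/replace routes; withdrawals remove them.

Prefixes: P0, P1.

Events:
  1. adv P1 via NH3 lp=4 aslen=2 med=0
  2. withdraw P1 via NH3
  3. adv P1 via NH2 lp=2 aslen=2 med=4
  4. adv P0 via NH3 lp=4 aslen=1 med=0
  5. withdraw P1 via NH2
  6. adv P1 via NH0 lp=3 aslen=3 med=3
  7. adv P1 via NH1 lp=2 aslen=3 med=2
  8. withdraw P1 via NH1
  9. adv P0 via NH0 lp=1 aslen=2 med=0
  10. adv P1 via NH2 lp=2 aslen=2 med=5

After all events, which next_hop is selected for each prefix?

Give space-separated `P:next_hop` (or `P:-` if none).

Op 1: best P0=- P1=NH3
Op 2: best P0=- P1=-
Op 3: best P0=- P1=NH2
Op 4: best P0=NH3 P1=NH2
Op 5: best P0=NH3 P1=-
Op 6: best P0=NH3 P1=NH0
Op 7: best P0=NH3 P1=NH0
Op 8: best P0=NH3 P1=NH0
Op 9: best P0=NH3 P1=NH0
Op 10: best P0=NH3 P1=NH0

Answer: P0:NH3 P1:NH0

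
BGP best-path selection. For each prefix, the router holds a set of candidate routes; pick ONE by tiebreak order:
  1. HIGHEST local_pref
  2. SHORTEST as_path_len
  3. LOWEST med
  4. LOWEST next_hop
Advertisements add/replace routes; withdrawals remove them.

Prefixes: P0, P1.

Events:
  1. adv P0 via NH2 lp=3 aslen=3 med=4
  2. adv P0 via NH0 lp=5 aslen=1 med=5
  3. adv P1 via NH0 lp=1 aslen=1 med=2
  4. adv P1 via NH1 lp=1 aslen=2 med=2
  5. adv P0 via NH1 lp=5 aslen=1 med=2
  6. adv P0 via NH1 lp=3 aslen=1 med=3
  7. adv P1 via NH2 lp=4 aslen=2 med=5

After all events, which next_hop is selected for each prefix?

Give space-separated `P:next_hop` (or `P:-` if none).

Answer: P0:NH0 P1:NH2

Derivation:
Op 1: best P0=NH2 P1=-
Op 2: best P0=NH0 P1=-
Op 3: best P0=NH0 P1=NH0
Op 4: best P0=NH0 P1=NH0
Op 5: best P0=NH1 P1=NH0
Op 6: best P0=NH0 P1=NH0
Op 7: best P0=NH0 P1=NH2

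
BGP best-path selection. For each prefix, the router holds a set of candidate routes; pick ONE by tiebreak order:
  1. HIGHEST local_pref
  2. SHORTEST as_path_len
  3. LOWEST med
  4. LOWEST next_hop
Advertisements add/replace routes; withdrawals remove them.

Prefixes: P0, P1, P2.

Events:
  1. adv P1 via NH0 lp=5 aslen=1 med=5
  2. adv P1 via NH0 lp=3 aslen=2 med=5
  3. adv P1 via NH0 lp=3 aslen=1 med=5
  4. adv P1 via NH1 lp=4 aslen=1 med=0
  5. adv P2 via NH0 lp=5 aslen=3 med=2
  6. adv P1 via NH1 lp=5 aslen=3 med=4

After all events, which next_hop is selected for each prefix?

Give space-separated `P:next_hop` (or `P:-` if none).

Answer: P0:- P1:NH1 P2:NH0

Derivation:
Op 1: best P0=- P1=NH0 P2=-
Op 2: best P0=- P1=NH0 P2=-
Op 3: best P0=- P1=NH0 P2=-
Op 4: best P0=- P1=NH1 P2=-
Op 5: best P0=- P1=NH1 P2=NH0
Op 6: best P0=- P1=NH1 P2=NH0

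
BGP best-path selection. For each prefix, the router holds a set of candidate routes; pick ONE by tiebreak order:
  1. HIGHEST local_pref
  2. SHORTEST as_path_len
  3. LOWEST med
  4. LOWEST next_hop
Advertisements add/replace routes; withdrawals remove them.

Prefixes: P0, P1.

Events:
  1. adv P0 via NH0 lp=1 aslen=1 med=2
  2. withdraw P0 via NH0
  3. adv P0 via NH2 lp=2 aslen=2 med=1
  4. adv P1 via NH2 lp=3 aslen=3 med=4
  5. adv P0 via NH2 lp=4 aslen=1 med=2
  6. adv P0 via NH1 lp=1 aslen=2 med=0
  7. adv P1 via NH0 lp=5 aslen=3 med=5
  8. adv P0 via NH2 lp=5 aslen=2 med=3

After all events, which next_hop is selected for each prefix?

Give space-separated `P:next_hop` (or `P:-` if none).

Op 1: best P0=NH0 P1=-
Op 2: best P0=- P1=-
Op 3: best P0=NH2 P1=-
Op 4: best P0=NH2 P1=NH2
Op 5: best P0=NH2 P1=NH2
Op 6: best P0=NH2 P1=NH2
Op 7: best P0=NH2 P1=NH0
Op 8: best P0=NH2 P1=NH0

Answer: P0:NH2 P1:NH0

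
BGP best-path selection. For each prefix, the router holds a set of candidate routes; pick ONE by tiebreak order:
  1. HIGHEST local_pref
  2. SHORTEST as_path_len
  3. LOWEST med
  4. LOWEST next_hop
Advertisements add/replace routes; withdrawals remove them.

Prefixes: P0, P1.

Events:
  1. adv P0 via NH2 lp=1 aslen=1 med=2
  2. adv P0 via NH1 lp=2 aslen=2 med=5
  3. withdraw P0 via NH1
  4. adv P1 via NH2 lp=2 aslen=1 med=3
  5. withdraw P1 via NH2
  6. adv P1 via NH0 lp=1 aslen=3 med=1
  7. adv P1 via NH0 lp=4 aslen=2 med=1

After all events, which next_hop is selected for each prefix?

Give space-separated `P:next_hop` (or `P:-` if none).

Op 1: best P0=NH2 P1=-
Op 2: best P0=NH1 P1=-
Op 3: best P0=NH2 P1=-
Op 4: best P0=NH2 P1=NH2
Op 5: best P0=NH2 P1=-
Op 6: best P0=NH2 P1=NH0
Op 7: best P0=NH2 P1=NH0

Answer: P0:NH2 P1:NH0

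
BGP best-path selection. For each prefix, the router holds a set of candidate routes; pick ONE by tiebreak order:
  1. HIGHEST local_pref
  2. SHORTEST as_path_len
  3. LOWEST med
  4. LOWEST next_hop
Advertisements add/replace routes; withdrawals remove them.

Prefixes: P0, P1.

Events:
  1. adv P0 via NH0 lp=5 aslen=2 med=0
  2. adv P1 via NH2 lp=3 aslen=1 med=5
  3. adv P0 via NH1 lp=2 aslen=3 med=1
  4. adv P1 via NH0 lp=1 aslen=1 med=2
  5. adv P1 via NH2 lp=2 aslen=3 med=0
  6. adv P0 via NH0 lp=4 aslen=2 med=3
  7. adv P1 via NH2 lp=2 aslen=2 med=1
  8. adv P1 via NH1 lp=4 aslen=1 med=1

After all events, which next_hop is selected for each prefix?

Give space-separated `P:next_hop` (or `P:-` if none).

Answer: P0:NH0 P1:NH1

Derivation:
Op 1: best P0=NH0 P1=-
Op 2: best P0=NH0 P1=NH2
Op 3: best P0=NH0 P1=NH2
Op 4: best P0=NH0 P1=NH2
Op 5: best P0=NH0 P1=NH2
Op 6: best P0=NH0 P1=NH2
Op 7: best P0=NH0 P1=NH2
Op 8: best P0=NH0 P1=NH1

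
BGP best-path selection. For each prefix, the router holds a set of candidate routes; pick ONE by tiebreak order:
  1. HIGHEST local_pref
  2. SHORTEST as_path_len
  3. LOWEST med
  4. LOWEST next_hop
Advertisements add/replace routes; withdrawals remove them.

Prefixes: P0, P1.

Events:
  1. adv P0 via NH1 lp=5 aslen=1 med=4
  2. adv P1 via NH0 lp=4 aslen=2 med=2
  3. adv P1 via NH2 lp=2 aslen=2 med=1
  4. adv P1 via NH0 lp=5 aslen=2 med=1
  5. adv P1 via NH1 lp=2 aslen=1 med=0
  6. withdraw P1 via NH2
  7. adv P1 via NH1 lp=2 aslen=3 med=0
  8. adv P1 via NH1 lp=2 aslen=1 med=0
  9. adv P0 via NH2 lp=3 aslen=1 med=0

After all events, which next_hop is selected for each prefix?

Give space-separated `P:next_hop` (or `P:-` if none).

Op 1: best P0=NH1 P1=-
Op 2: best P0=NH1 P1=NH0
Op 3: best P0=NH1 P1=NH0
Op 4: best P0=NH1 P1=NH0
Op 5: best P0=NH1 P1=NH0
Op 6: best P0=NH1 P1=NH0
Op 7: best P0=NH1 P1=NH0
Op 8: best P0=NH1 P1=NH0
Op 9: best P0=NH1 P1=NH0

Answer: P0:NH1 P1:NH0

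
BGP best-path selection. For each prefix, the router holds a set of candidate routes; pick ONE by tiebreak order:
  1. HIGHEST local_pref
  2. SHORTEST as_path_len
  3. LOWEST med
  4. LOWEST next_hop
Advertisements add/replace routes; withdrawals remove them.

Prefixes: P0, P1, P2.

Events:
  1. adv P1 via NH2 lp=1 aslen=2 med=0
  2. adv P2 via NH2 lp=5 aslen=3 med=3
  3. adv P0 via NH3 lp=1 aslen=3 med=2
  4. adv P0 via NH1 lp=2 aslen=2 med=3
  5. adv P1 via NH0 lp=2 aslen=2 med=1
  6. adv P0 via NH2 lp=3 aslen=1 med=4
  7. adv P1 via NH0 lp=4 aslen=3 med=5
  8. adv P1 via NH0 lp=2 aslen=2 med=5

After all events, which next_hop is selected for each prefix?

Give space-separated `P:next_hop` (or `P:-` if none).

Answer: P0:NH2 P1:NH0 P2:NH2

Derivation:
Op 1: best P0=- P1=NH2 P2=-
Op 2: best P0=- P1=NH2 P2=NH2
Op 3: best P0=NH3 P1=NH2 P2=NH2
Op 4: best P0=NH1 P1=NH2 P2=NH2
Op 5: best P0=NH1 P1=NH0 P2=NH2
Op 6: best P0=NH2 P1=NH0 P2=NH2
Op 7: best P0=NH2 P1=NH0 P2=NH2
Op 8: best P0=NH2 P1=NH0 P2=NH2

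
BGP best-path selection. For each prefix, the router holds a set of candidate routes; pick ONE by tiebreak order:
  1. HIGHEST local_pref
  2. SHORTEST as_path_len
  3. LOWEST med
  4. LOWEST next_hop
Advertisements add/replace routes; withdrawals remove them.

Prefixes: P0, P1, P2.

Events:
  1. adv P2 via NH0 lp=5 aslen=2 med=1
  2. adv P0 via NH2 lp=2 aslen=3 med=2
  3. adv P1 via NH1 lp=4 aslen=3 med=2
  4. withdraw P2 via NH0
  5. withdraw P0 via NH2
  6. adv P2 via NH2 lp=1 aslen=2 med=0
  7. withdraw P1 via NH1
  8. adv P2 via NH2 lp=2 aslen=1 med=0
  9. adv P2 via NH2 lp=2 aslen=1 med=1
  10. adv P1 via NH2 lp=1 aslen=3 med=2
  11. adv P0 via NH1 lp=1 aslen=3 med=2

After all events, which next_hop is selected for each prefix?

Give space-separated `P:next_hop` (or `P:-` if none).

Op 1: best P0=- P1=- P2=NH0
Op 2: best P0=NH2 P1=- P2=NH0
Op 3: best P0=NH2 P1=NH1 P2=NH0
Op 4: best P0=NH2 P1=NH1 P2=-
Op 5: best P0=- P1=NH1 P2=-
Op 6: best P0=- P1=NH1 P2=NH2
Op 7: best P0=- P1=- P2=NH2
Op 8: best P0=- P1=- P2=NH2
Op 9: best P0=- P1=- P2=NH2
Op 10: best P0=- P1=NH2 P2=NH2
Op 11: best P0=NH1 P1=NH2 P2=NH2

Answer: P0:NH1 P1:NH2 P2:NH2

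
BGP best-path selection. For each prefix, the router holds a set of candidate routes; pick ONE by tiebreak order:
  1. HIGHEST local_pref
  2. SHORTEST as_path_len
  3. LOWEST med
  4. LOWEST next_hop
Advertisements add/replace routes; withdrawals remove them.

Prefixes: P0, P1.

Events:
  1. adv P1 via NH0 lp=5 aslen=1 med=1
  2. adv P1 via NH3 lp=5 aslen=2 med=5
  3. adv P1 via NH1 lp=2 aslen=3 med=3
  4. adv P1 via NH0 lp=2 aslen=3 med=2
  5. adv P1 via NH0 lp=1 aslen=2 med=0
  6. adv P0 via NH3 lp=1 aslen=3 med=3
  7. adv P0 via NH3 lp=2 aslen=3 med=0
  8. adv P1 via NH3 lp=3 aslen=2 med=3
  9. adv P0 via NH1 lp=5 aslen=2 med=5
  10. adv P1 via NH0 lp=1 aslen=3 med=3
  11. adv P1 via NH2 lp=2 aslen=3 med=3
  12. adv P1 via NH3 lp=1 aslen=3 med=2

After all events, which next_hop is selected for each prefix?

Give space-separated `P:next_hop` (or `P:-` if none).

Op 1: best P0=- P1=NH0
Op 2: best P0=- P1=NH0
Op 3: best P0=- P1=NH0
Op 4: best P0=- P1=NH3
Op 5: best P0=- P1=NH3
Op 6: best P0=NH3 P1=NH3
Op 7: best P0=NH3 P1=NH3
Op 8: best P0=NH3 P1=NH3
Op 9: best P0=NH1 P1=NH3
Op 10: best P0=NH1 P1=NH3
Op 11: best P0=NH1 P1=NH3
Op 12: best P0=NH1 P1=NH1

Answer: P0:NH1 P1:NH1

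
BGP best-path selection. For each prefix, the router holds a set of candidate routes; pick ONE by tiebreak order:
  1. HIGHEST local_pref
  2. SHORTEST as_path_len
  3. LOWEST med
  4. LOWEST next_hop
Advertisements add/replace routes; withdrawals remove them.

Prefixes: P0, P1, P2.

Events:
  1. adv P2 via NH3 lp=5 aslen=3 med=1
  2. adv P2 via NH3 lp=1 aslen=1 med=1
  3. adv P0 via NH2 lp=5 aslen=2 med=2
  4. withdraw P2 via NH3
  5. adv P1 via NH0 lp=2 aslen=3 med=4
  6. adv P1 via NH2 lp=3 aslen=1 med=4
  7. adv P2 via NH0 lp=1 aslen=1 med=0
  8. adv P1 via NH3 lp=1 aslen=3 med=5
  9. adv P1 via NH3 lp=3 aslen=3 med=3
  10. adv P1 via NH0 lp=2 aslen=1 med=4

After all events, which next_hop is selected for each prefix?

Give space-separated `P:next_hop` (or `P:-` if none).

Answer: P0:NH2 P1:NH2 P2:NH0

Derivation:
Op 1: best P0=- P1=- P2=NH3
Op 2: best P0=- P1=- P2=NH3
Op 3: best P0=NH2 P1=- P2=NH3
Op 4: best P0=NH2 P1=- P2=-
Op 5: best P0=NH2 P1=NH0 P2=-
Op 6: best P0=NH2 P1=NH2 P2=-
Op 7: best P0=NH2 P1=NH2 P2=NH0
Op 8: best P0=NH2 P1=NH2 P2=NH0
Op 9: best P0=NH2 P1=NH2 P2=NH0
Op 10: best P0=NH2 P1=NH2 P2=NH0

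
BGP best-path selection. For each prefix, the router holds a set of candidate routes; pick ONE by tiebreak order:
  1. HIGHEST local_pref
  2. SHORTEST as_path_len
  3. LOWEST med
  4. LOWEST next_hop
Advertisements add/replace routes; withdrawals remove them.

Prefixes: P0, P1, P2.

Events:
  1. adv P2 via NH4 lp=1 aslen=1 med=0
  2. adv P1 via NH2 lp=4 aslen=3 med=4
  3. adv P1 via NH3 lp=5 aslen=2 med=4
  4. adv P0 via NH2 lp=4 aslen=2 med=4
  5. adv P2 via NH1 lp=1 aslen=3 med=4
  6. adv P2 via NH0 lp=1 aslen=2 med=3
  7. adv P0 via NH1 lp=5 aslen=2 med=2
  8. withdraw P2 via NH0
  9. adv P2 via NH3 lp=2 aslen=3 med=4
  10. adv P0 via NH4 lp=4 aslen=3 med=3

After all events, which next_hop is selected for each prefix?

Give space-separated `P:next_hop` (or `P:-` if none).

Answer: P0:NH1 P1:NH3 P2:NH3

Derivation:
Op 1: best P0=- P1=- P2=NH4
Op 2: best P0=- P1=NH2 P2=NH4
Op 3: best P0=- P1=NH3 P2=NH4
Op 4: best P0=NH2 P1=NH3 P2=NH4
Op 5: best P0=NH2 P1=NH3 P2=NH4
Op 6: best P0=NH2 P1=NH3 P2=NH4
Op 7: best P0=NH1 P1=NH3 P2=NH4
Op 8: best P0=NH1 P1=NH3 P2=NH4
Op 9: best P0=NH1 P1=NH3 P2=NH3
Op 10: best P0=NH1 P1=NH3 P2=NH3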